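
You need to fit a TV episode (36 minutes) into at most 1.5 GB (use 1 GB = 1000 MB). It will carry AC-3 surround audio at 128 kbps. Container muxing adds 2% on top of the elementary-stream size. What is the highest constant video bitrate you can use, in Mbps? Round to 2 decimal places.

Budget: 1.5 GB = 12000.0 Mb.
Stream payload after overhead: 12000.0 / 1.02 = 11764.7 Mb.
36 min = 2160 s
Total bitrate budget: 11764.7 Mb / 2160 s = 5.447 Mbps.
Audio: 128 kbps = 0.128 Mbps.
Video: 5.447 − 0.128 = 5.319 Mbps.

5.32 Mbps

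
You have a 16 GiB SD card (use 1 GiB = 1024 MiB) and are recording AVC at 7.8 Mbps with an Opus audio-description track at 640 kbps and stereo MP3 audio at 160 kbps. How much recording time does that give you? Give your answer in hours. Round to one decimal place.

Audio total: 640 + 160 = 800 kbps = 0.800 Mbps.
Total bitrate: 7.8 + 0.800 = 8.600 Mbps.
Capacity: 16 GiB = 137,439 Mb.
Recording time: 137,439 / 8.600 = 15,981 s ≈ 4.44 hours.

4.4 hours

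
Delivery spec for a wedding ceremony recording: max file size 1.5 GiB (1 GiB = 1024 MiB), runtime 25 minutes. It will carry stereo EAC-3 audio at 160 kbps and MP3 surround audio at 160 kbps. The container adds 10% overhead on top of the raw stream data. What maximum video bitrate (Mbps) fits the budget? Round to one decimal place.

7.5 Mbps

Budget: 1.5 GiB = 12884.9 Mb.
Stream payload after overhead: 12884.9 / 1.10 = 11713.5 Mb.
25 min = 1500 s
Total bitrate budget: 11713.5 Mb / 1500 s = 7.809 Mbps.
Audio total: 160 + 160 = 320 kbps = 0.320 Mbps.
Video: 7.809 − 0.320 = 7.489 Mbps.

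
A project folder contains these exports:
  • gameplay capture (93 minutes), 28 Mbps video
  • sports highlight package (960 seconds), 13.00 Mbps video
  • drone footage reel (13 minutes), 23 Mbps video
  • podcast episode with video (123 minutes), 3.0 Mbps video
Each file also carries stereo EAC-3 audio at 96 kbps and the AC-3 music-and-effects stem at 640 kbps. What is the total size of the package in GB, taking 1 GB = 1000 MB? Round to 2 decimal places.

Audio total: 96 + 640 = 736 kbps = 0.736 Mbps.
gameplay capture: 28.736 Mbps × 5580 s = 160346.9 Mb
sports highlight package: 13.736 Mbps × 960 s = 13186.6 Mb
drone footage reel: 23.736 Mbps × 780 s = 18514.1 Mb
podcast episode with video: 3.736 Mbps × 7380 s = 27571.7 Mb
Total: 219619.2 Mb = 27452.4 MB.
= 27.45 GB.

27.45 GB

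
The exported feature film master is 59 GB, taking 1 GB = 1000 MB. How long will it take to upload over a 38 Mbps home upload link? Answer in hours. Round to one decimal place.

File: 59 GB = 472000.0 Mb.
At 38 Mbps: 472000.0 / 38 = 12421.1 s ≈ 3.45 hours.

3.5 hours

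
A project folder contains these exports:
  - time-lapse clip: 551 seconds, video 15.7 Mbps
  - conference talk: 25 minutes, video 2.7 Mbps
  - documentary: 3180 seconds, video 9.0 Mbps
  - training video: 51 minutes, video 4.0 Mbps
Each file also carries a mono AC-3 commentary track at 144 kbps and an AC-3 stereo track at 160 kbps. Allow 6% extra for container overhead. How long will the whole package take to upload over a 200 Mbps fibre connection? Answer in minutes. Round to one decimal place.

Audio total: 144 + 160 = 304 kbps = 0.304 Mbps.
time-lapse clip: 16.004 Mbps × 551 s × 1.06 = 9347.3 Mb
conference talk: 3.004 Mbps × 1500 s × 1.06 = 4776.4 Mb
documentary: 9.304 Mbps × 3180 s × 1.06 = 31361.9 Mb
training video: 4.304 Mbps × 3060 s × 1.06 = 13960.5 Mb
Total: 59446.0 Mb = 7430.8 MB.
At 200 Mbps: 59446.0 / 200 = 297 s ≈ 4.95 minutes.

5.0 minutes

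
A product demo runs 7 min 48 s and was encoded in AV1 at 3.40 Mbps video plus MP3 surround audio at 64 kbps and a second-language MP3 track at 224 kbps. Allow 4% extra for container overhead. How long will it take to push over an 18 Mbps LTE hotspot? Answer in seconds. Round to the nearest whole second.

100 seconds

7 min 48 s = 468 s
Audio total: 64 + 224 = 288 kbps = 0.288 Mbps.
Total bitrate: 3.688 Mbps.
File: 3.688 Mbps × 468 s = 1726.0 Mb.
With 4% container overhead: ×1.04. → 1795.0 Mb.
At 18 Mbps: 1795.0 / 18 = 99.7 s ≈ 99.7 seconds.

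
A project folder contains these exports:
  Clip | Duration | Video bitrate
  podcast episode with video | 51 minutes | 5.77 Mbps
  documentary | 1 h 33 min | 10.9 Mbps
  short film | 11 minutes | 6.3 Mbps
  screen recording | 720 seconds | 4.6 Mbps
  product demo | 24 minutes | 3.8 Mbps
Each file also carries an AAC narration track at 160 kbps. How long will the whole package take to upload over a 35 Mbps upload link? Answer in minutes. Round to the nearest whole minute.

Audio: 160 kbps = 0.160 Mbps.
podcast episode with video: 5.930 Mbps × 3060 s = 18145.8 Mb
documentary: 11.060 Mbps × 5580 s = 61714.8 Mb
short film: 6.460 Mbps × 660 s = 4263.6 Mb
screen recording: 4.760 Mbps × 720 s = 3427.2 Mb
product demo: 3.960 Mbps × 1440 s = 5702.4 Mb
Total: 93253.8 Mb = 11656.7 MB.
At 35 Mbps: 93253.8 / 35 = 2664 s ≈ 44.4 minutes.

44 minutes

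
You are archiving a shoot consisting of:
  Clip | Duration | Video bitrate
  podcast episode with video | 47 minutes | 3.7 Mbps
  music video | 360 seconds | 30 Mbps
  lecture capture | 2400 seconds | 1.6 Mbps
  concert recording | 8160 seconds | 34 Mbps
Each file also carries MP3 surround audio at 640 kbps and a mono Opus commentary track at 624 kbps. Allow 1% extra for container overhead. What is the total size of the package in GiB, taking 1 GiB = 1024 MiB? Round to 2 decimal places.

Audio total: 640 + 624 = 1264 kbps = 1.264 Mbps.
podcast episode with video: 4.964 Mbps × 2820 s × 1.01 = 14138.5 Mb
music video: 31.264 Mbps × 360 s × 1.01 = 11367.6 Mb
lecture capture: 2.864 Mbps × 2400 s × 1.01 = 6942.3 Mb
concert recording: 35.264 Mbps × 8160 s × 1.01 = 290631.8 Mb
Total: 323080.2 Mb = 40385.0 MB.
= 37.61 GiB.

37.61 GiB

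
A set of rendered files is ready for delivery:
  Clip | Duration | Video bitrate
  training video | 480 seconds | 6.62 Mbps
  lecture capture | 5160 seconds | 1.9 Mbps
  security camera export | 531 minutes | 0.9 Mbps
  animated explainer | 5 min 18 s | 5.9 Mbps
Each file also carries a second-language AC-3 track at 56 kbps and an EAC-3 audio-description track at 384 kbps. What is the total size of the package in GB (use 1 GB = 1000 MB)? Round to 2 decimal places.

Audio total: 56 + 384 = 440 kbps = 0.440 Mbps.
training video: 7.060 Mbps × 480 s = 3388.8 Mb
lecture capture: 2.340 Mbps × 5160 s = 12074.4 Mb
security camera export: 1.340 Mbps × 31860 s = 42692.4 Mb
animated explainer: 6.340 Mbps × 318 s = 2016.1 Mb
Total: 60171.7 Mb = 7521.5 MB.
= 7.521 GB.

7.52 GB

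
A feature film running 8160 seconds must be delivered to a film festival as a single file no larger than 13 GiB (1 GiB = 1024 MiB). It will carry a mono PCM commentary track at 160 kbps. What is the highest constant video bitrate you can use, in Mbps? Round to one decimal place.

13.5 Mbps

Budget: 13 GiB = 111669.1 Mb.
Total bitrate budget: 111669.1 Mb / 8160 s = 13.685 Mbps.
Audio: 160 kbps = 0.160 Mbps.
Video: 13.685 − 0.160 = 13.525 Mbps.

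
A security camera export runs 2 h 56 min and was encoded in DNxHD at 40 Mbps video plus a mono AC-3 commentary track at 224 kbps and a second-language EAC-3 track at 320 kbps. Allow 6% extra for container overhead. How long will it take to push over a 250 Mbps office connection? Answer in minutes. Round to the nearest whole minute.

30 minutes

2 h 56 min = 176 min = 10560 s
Audio total: 224 + 320 = 544 kbps = 0.544 Mbps.
Total bitrate: 40.544 Mbps.
File: 40.544 Mbps × 10560 s = 428144.6 Mb.
With 6% container overhead: ×1.06. → 453833.3 Mb.
At 250 Mbps: 453833.3 / 250 = 1815.3 s ≈ 30.3 minutes.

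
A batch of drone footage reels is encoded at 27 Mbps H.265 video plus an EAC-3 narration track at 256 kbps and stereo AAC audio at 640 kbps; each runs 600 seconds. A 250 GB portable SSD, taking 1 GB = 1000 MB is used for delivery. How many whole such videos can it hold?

Audio total: 256 + 640 = 896 kbps = 0.896 Mbps.
Total bitrate: 27.896 Mbps.
Per item: 27.896 Mbps × 600 s = 16,738 Mb = 2,092 MB.
Capacity: 250 GB = 2,000,000 Mb; 119.49 items → 119 complete.

119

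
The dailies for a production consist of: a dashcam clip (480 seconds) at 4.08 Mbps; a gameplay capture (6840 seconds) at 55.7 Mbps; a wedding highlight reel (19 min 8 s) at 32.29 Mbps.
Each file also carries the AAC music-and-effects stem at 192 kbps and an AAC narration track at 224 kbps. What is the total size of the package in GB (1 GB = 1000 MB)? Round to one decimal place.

Audio total: 192 + 224 = 416 kbps = 0.416 Mbps.
dashcam clip: 4.496 Mbps × 480 s = 2158.1 Mb
gameplay capture: 56.116 Mbps × 6840 s = 383833.4 Mb
wedding highlight reel: 32.706 Mbps × 1148 s = 37546.5 Mb
Total: 423538.0 Mb = 52942.3 MB.
= 52.94 GB.

52.9 GB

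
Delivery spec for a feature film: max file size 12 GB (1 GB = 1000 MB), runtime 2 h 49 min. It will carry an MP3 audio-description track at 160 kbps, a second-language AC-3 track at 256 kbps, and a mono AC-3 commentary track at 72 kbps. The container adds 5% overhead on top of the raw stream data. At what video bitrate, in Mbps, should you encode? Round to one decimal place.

Budget: 12 GB = 96000.0 Mb.
Stream payload after overhead: 96000.0 / 1.05 = 91428.6 Mb.
2 h 49 min = 169 min = 10140 s
Total bitrate budget: 91428.6 Mb / 10140 s = 9.017 Mbps.
Audio total: 160 + 256 + 72 = 488 kbps = 0.488 Mbps.
Video: 9.017 − 0.488 = 8.529 Mbps.

8.5 Mbps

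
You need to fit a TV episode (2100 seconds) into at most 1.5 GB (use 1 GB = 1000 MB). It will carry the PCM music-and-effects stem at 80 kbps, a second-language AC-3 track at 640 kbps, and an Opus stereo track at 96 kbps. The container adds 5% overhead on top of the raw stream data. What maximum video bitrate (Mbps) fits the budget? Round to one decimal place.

Budget: 1.5 GB = 12000.0 Mb.
Stream payload after overhead: 12000.0 / 1.05 = 11428.6 Mb.
Total bitrate budget: 11428.6 Mb / 2100 s = 5.442 Mbps.
Audio total: 80 + 640 + 96 = 816 kbps = 0.816 Mbps.
Video: 5.442 − 0.816 = 4.626 Mbps.

4.6 Mbps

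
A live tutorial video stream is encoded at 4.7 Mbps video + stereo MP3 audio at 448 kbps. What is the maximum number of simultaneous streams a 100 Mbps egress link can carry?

19

Audio: 448 kbps = 0.448 Mbps.
Per-viewer media rate: 5.148 Mbps.
100 Mbps = 100.0 Mbps; 100.0 / 5.148 = 19.43 → 19 viewers.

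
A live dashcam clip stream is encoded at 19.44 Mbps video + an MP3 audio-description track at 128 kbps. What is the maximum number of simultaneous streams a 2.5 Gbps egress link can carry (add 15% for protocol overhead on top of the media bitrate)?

111

Audio: 128 kbps = 0.128 Mbps.
Per-viewer media rate: 19.568 Mbps.
On the wire with 15% overhead: 22.503 Mbps.
2.5 Gbps = 2,500 Mbps; 2,500 / 22.503 = 111.10 → 111 viewers.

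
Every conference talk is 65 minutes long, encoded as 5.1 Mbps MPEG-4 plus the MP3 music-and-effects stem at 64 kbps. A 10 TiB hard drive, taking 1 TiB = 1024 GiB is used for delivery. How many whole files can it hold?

65 min = 3900 s
Audio: 64 kbps = 0.064 Mbps.
Total bitrate: 5.164 Mbps.
Per item: 5.164 Mbps × 3900 s = 20,140 Mb = 2,517 MB.
Capacity: 10 TiB = 87,960,930 Mb; 4367.56 items → 4367 complete.

4367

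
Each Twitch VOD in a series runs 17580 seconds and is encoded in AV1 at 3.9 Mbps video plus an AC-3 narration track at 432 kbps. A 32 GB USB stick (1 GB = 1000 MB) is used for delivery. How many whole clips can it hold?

Audio: 432 kbps = 0.432 Mbps.
Total bitrate: 4.332 Mbps.
Per item: 4.332 Mbps × 17580 s = 76,157 Mb = 9,520 MB.
Capacity: 32 GB = 256,000 Mb; 3.36 items → 3 complete.

3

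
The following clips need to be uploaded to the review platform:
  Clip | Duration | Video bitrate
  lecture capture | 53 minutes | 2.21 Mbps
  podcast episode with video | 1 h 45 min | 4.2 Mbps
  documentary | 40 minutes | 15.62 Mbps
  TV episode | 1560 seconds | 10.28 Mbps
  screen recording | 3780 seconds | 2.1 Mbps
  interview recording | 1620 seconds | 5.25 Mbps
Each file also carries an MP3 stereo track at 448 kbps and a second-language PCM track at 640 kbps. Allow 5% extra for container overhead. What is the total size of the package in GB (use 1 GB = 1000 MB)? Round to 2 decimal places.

16.27 GB

Audio total: 448 + 640 = 1088 kbps = 1.088 Mbps.
lecture capture: 3.298 Mbps × 3180 s × 1.05 = 11012.0 Mb
podcast episode with video: 5.288 Mbps × 6300 s × 1.05 = 34980.1 Mb
documentary: 16.708 Mbps × 2400 s × 1.05 = 42104.2 Mb
TV episode: 11.368 Mbps × 1560 s × 1.05 = 18620.8 Mb
screen recording: 3.188 Mbps × 3780 s × 1.05 = 12653.2 Mb
interview recording: 6.338 Mbps × 1620 s × 1.05 = 10780.9 Mb
Total: 130151.2 Mb = 16268.9 MB.
= 16.27 GB.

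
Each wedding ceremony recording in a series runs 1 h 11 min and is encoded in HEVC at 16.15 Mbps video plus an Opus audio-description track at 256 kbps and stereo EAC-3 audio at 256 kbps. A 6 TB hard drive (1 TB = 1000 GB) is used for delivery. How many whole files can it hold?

676

1 h 11 min = 71 min = 4260 s
Audio total: 256 + 256 = 512 kbps = 0.512 Mbps.
Total bitrate: 16.662 Mbps.
Per item: 16.662 Mbps × 4260 s = 70,980 Mb = 8,873 MB.
Capacity: 6 TB = 48,000,000 Mb; 676.25 items → 676 complete.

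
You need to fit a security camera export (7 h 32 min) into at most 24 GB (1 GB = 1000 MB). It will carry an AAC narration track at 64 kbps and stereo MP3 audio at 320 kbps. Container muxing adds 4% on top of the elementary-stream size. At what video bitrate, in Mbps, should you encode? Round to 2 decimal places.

Budget: 24 GB = 192000.0 Mb.
Stream payload after overhead: 192000.0 / 1.04 = 184615.4 Mb.
7 h 32 min = 452 min = 27120 s
Total bitrate budget: 184615.4 Mb / 27120 s = 6.807 Mbps.
Audio total: 64 + 320 = 384 kbps = 0.384 Mbps.
Video: 6.807 − 0.384 = 6.423 Mbps.

6.42 Mbps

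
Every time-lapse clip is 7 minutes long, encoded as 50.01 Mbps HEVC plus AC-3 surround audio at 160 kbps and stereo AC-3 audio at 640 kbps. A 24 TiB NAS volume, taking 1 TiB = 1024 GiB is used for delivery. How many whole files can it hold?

9892

7 min = 420 s
Audio total: 160 + 640 = 800 kbps = 0.800 Mbps.
Total bitrate: 50.810 Mbps.
Per item: 50.810 Mbps × 420 s = 21,340 Mb = 2,668 MB.
Capacity: 24 TiB = 211,106,233 Mb; 9892.42 items → 9892 complete.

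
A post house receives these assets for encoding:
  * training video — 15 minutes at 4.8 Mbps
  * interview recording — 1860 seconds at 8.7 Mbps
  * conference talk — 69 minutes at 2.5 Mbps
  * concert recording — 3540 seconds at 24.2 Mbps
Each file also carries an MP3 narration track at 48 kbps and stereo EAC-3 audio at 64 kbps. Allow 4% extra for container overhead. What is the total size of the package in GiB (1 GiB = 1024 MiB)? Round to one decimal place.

Audio total: 48 + 64 = 112 kbps = 0.112 Mbps.
training video: 4.912 Mbps × 900 s × 1.04 = 4597.6 Mb
interview recording: 8.812 Mbps × 1860 s × 1.04 = 17045.9 Mb
conference talk: 2.612 Mbps × 4140 s × 1.04 = 11246.2 Mb
concert recording: 24.312 Mbps × 3540 s × 1.04 = 89507.1 Mb
Total: 122396.9 Mb = 15299.6 MB.
= 14.25 GiB.

14.2 GiB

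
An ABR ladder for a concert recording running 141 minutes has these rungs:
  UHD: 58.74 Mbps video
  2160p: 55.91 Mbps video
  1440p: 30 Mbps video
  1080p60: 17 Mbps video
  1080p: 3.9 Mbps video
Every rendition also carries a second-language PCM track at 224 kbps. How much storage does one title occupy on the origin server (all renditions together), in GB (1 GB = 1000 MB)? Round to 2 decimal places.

176.25 GB

141 min = 8460 s
Audio: 224 kbps = 0.224 Mbps.
Sum of rendition bitrates: (58.74+0.224) + (55.91+0.224) + (30+0.224) + (17+0.224) + (3.9+0.224) = 166.670 Mbps.
× 8460 s = 1,410,028 Mb = 176,254 MB = 176.3 GB.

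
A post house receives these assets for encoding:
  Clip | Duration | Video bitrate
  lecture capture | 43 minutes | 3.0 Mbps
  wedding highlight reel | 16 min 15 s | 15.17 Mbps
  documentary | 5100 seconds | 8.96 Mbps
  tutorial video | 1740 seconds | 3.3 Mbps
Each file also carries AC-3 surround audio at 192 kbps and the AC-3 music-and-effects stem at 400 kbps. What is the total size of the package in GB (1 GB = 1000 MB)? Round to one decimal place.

Audio total: 192 + 400 = 592 kbps = 0.592 Mbps.
lecture capture: 3.592 Mbps × 2580 s = 9267.4 Mb
wedding highlight reel: 15.762 Mbps × 975 s = 15368.0 Mb
documentary: 9.552 Mbps × 5100 s = 48715.2 Mb
tutorial video: 3.892 Mbps × 1740 s = 6772.1 Mb
Total: 80122.6 Mb = 10015.3 MB.
= 10.02 GB.

10.0 GB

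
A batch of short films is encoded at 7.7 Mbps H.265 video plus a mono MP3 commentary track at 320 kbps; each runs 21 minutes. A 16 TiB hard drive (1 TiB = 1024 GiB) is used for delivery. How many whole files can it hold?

21 min = 1260 s
Audio: 320 kbps = 0.320 Mbps.
Total bitrate: 8.020 Mbps.
Per item: 8.020 Mbps × 1260 s = 10,105 Mb = 1,263 MB.
Capacity: 16 TiB = 140,737,488 Mb; 13927.23 items → 13927 complete.

13927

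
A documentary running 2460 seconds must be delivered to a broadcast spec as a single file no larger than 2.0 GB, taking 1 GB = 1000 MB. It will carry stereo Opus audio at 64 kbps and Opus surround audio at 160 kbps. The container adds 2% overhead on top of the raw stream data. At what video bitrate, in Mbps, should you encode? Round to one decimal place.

Budget: 2.0 GB = 16000.0 Mb.
Stream payload after overhead: 16000.0 / 1.02 = 15686.3 Mb.
Total bitrate budget: 15686.3 Mb / 2460 s = 6.377 Mbps.
Audio total: 64 + 160 = 224 kbps = 0.224 Mbps.
Video: 6.377 − 0.224 = 6.153 Mbps.

6.2 Mbps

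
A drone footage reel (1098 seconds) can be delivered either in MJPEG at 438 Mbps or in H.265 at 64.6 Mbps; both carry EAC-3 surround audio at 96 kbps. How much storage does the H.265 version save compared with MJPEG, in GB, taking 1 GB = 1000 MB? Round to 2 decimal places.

51.25 GB

Audio: 96 kbps = 0.096 Mbps.
MJPEG: 438.096 Mbps × 1098 s = 481029.4 Mb = 60.129 GB.
H.265: 64.696 Mbps × 1098 s = 71036.2 Mb = 8.880 GB.
Saving: 60.129 − 8.880 = 51.249 GB.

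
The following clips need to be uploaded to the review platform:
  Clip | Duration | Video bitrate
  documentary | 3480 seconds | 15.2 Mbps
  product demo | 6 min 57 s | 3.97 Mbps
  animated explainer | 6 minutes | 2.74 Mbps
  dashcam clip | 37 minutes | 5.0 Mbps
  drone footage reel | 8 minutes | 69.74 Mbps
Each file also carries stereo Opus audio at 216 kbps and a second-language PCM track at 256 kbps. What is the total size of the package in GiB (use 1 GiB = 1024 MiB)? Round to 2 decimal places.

Audio total: 216 + 256 = 472 kbps = 0.472 Mbps.
documentary: 15.672 Mbps × 3480 s = 54538.6 Mb
product demo: 4.442 Mbps × 417 s = 1852.3 Mb
animated explainer: 3.212 Mbps × 360 s = 1156.3 Mb
dashcam clip: 5.472 Mbps × 2220 s = 12147.8 Mb
drone footage reel: 70.212 Mbps × 480 s = 33701.8 Mb
Total: 103396.8 Mb = 12924.6 MB.
= 12.04 GiB.

12.04 GiB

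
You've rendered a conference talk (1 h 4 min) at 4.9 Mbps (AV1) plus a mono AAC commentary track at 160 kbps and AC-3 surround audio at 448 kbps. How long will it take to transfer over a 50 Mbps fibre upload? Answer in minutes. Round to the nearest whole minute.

1 h 4 min = 64 min = 3840 s
Audio total: 160 + 448 = 608 kbps = 0.608 Mbps.
Total bitrate: 5.508 Mbps.
File: 5.508 Mbps × 3840 s = 21150.7 Mb.
At 50 Mbps: 21150.7 / 50 = 423.0 s ≈ 7.05 minutes.

7 minutes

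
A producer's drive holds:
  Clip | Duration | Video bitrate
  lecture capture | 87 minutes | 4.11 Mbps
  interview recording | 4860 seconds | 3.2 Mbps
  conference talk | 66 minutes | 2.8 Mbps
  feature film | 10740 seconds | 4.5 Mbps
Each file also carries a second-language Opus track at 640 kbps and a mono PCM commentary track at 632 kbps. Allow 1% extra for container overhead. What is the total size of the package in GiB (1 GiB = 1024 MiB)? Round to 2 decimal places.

Audio total: 640 + 632 = 1272 kbps = 1.272 Mbps.
lecture capture: 5.382 Mbps × 5220 s × 1.01 = 28375.0 Mb
interview recording: 4.472 Mbps × 4860 s × 1.01 = 21951.3 Mb
conference talk: 4.072 Mbps × 3960 s × 1.01 = 16286.4 Mb
feature film: 5.772 Mbps × 10740 s × 1.01 = 62611.2 Mb
Total: 129223.8 Mb = 16153.0 MB.
= 15.04 GiB.

15.04 GiB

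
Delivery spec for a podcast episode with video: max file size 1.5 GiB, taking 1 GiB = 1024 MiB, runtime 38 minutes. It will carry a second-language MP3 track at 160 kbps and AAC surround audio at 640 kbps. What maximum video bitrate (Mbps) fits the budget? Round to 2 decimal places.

4.85 Mbps

Budget: 1.5 GiB = 12884.9 Mb.
38 min = 2280 s
Total bitrate budget: 12884.9 Mb / 2280 s = 5.651 Mbps.
Audio total: 160 + 640 = 800 kbps = 0.800 Mbps.
Video: 5.651 − 0.800 = 4.851 Mbps.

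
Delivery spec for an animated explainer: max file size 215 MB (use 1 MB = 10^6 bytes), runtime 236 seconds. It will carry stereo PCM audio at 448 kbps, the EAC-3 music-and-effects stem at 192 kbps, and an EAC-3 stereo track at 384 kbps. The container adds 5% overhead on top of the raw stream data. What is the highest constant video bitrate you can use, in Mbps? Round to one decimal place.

5.9 Mbps

Budget: 215 MB = 1720.0 Mb.
Stream payload after overhead: 1720.0 / 1.05 = 1638.1 Mb.
Total bitrate budget: 1638.1 Mb / 236 s = 6.941 Mbps.
Audio total: 448 + 192 + 384 = 1024 kbps = 1.024 Mbps.
Video: 6.941 − 1.024 = 5.917 Mbps.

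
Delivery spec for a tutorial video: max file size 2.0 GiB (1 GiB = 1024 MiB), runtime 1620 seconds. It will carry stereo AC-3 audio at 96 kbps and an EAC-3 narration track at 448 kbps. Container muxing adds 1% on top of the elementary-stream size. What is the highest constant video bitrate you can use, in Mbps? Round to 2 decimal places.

Budget: 2.0 GiB = 17179.9 Mb.
Stream payload after overhead: 17179.9 / 1.01 = 17009.8 Mb.
Total bitrate budget: 17009.8 Mb / 1620 s = 10.500 Mbps.
Audio total: 96 + 448 = 544 kbps = 0.544 Mbps.
Video: 10.500 − 0.544 = 9.956 Mbps.

9.96 Mbps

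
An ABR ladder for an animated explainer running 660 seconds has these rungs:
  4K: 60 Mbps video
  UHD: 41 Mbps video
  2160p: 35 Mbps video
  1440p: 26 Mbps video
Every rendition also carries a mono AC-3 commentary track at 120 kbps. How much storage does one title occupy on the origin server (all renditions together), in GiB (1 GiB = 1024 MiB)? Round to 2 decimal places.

Audio: 120 kbps = 0.120 Mbps.
Sum of rendition bitrates: (60+0.120) + (41+0.120) + (35+0.120) + (26+0.120) = 162.480 Mbps.
× 660 s = 107,237 Mb = 13,405 MB = 12.48 GiB.

12.48 GiB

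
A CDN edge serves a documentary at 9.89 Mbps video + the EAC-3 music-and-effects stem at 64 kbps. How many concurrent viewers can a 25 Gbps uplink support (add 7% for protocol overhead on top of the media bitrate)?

2347

Audio: 64 kbps = 0.064 Mbps.
Per-viewer media rate: 9.954 Mbps.
On the wire with 7% overhead: 10.651 Mbps.
25 Gbps = 25,000 Mbps; 25,000 / 10.651 = 2347.25 → 2347 viewers.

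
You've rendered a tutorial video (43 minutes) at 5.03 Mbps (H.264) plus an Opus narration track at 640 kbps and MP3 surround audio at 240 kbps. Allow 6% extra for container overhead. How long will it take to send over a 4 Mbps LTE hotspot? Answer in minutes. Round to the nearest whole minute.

67 minutes

43 min = 2580 s
Audio total: 640 + 240 = 880 kbps = 0.880 Mbps.
Total bitrate: 5.910 Mbps.
File: 5.910 Mbps × 2580 s = 15247.8 Mb.
With 6% container overhead: ×1.06. → 16162.7 Mb.
At 4 Mbps: 16162.7 / 4 = 4040.7 s ≈ 67.3 minutes.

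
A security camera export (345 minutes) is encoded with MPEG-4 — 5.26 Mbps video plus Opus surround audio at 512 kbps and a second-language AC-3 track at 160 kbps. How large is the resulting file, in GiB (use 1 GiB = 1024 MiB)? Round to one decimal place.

14.3 GiB

345 min = 20700 s
Audio total: 512 + 160 = 672 kbps = 0.672 Mbps.
Total bitrate: 5.26 + 0.672 = 5.932 Mbps.
Stream data: 5.932 Mbps × 20700 s = 122792.4 Mb.
122,792 Mb = 15,349,050,000 bytes ÷ 1,073,741,824 = 14.29 GiB.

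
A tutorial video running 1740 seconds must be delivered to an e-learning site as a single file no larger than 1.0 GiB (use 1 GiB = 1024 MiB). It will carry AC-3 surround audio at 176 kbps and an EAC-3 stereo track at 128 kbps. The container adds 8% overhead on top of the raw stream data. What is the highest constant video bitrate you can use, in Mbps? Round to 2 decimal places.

4.27 Mbps

Budget: 1.0 GiB = 8589.9 Mb.
Stream payload after overhead: 8589.9 / 1.08 = 7953.6 Mb.
Total bitrate budget: 7953.6 Mb / 1740 s = 4.571 Mbps.
Audio total: 176 + 128 = 304 kbps = 0.304 Mbps.
Video: 4.571 − 0.304 = 4.267 Mbps.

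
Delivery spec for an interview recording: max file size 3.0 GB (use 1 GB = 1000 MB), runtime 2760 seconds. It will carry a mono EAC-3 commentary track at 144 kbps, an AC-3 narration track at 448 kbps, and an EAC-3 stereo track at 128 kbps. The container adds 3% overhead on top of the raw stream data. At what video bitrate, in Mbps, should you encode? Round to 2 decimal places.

7.72 Mbps

Budget: 3.0 GB = 24000.0 Mb.
Stream payload after overhead: 24000.0 / 1.03 = 23301.0 Mb.
Total bitrate budget: 23301.0 Mb / 2760 s = 8.442 Mbps.
Audio total: 144 + 448 + 128 = 720 kbps = 0.720 Mbps.
Video: 8.442 − 0.720 = 7.722 Mbps.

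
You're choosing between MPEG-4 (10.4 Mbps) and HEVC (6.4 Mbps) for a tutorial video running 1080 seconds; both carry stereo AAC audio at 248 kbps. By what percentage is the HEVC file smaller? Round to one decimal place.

37.6%

Audio: 248 kbps = 0.248 Mbps.
MPEG-4: 10.648 Mbps × 1080 s = 11499.8 Mb = 1.437 GB.
HEVC: 6.648 Mbps × 1080 s = 7179.8 Mb = 0.897 GB.
Reduction: (1 − 0.897/1.437) × 100 = 37.57%.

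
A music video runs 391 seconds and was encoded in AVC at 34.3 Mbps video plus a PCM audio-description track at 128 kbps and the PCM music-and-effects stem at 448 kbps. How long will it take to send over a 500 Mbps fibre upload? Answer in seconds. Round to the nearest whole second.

Audio total: 128 + 448 = 576 kbps = 0.576 Mbps.
Total bitrate: 34.876 Mbps.
File: 34.876 Mbps × 391 s = 13636.5 Mb.
At 500 Mbps: 13636.5 / 500 = 27.3 s ≈ 27.3 seconds.

27 seconds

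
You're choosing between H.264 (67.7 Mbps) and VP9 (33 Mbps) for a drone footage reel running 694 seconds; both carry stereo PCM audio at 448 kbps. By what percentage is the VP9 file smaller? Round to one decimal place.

50.9%

Audio: 448 kbps = 0.448 Mbps.
H.264: 68.148 Mbps × 694 s = 47294.7 Mb = 5.506 GiB.
VP9: 33.448 Mbps × 694 s = 23212.9 Mb = 2.702 GiB.
Reduction: (1 − 2.702/5.506) × 100 = 50.92%.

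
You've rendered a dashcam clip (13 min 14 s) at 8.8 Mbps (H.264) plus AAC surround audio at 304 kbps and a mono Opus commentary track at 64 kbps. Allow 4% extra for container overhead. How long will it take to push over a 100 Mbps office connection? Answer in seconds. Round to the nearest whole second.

76 seconds

13 min 14 s = 794 s
Audio total: 304 + 64 = 368 kbps = 0.368 Mbps.
Total bitrate: 9.168 Mbps.
File: 9.168 Mbps × 794 s = 7279.4 Mb.
With 4% container overhead: ×1.04. → 7570.6 Mb.
At 100 Mbps: 7570.6 / 100 = 75.7 s ≈ 75.7 seconds.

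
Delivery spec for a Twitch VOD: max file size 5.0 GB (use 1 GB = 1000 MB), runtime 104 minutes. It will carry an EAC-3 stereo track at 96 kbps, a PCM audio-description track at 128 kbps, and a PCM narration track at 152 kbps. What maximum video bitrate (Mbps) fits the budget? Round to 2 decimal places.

Budget: 5.0 GB = 40000.0 Mb.
104 min = 6240 s
Total bitrate budget: 40000.0 Mb / 6240 s = 6.410 Mbps.
Audio total: 96 + 128 + 152 = 376 kbps = 0.376 Mbps.
Video: 6.410 − 0.376 = 6.034 Mbps.

6.03 Mbps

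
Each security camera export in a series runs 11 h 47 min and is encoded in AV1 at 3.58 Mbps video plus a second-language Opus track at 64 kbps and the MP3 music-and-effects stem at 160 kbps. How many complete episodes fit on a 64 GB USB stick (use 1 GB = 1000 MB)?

3

11 h 47 min = 707 min = 42420 s
Audio total: 64 + 160 = 224 kbps = 0.224 Mbps.
Total bitrate: 3.804 Mbps.
Per item: 3.804 Mbps × 42420 s = 161,366 Mb = 20,171 MB.
Capacity: 64 GB = 512,000 Mb; 3.17 items → 3 complete.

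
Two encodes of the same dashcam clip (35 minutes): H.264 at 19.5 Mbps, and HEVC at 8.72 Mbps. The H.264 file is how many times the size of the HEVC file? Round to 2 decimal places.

2.24

35 min = 2100 s
H.264: 19.500 Mbps × 2100 s = 40950.0 Mb = 4.767 GiB.
HEVC: 8.720 Mbps × 2100 s = 18312.0 Mb = 2.132 GiB.
Ratio: 4.767 / 2.132 = 2.236.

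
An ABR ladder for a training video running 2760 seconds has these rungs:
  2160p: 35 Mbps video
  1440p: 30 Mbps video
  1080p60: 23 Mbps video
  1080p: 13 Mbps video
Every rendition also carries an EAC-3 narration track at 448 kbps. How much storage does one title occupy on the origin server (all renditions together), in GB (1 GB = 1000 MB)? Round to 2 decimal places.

Audio: 448 kbps = 0.448 Mbps.
Sum of rendition bitrates: (35+0.448) + (30+0.448) + (23+0.448) + (13+0.448) = 102.792 Mbps.
× 2760 s = 283,706 Mb = 35,463 MB = 35.46 GB.

35.46 GB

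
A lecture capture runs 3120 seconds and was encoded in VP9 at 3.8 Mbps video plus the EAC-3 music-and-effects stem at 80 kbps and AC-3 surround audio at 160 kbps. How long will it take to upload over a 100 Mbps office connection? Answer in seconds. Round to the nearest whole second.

Audio total: 80 + 160 = 240 kbps = 0.240 Mbps.
Total bitrate: 4.040 Mbps.
File: 4.040 Mbps × 3120 s = 12604.8 Mb.
At 100 Mbps: 12604.8 / 100 = 126.0 s ≈ 126 seconds.

126 seconds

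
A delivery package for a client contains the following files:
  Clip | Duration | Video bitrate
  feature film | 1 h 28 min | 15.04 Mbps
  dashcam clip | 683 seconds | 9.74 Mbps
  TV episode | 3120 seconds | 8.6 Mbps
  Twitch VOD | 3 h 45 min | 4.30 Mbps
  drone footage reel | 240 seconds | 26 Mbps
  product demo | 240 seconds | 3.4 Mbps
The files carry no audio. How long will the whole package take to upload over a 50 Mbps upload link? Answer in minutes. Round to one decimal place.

feature film: 15.040 Mbps × 5280 s = 79411.2 Mb
dashcam clip: 9.740 Mbps × 683 s = 6652.4 Mb
TV episode: 8.600 Mbps × 3120 s = 26832.0 Mb
Twitch VOD: 4.300 Mbps × 13500 s = 58050.0 Mb
drone footage reel: 26.000 Mbps × 240 s = 6240.0 Mb
product demo: 3.400 Mbps × 240 s = 816.0 Mb
Total: 178001.6 Mb = 22250.2 MB.
At 50 Mbps: 178001.6 / 50 = 3560 s ≈ 59.3 minutes.

59.3 minutes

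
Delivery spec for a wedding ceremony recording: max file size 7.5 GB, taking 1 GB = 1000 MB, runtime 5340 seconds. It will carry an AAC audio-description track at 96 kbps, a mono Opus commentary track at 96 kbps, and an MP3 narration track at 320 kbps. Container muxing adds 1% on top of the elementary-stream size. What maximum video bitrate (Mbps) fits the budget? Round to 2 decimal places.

Budget: 7.5 GB = 60000.0 Mb.
Stream payload after overhead: 60000.0 / 1.01 = 59405.9 Mb.
Total bitrate budget: 59405.9 Mb / 5340 s = 11.125 Mbps.
Audio total: 96 + 96 + 320 = 512 kbps = 0.512 Mbps.
Video: 11.125 − 0.512 = 10.613 Mbps.

10.61 Mbps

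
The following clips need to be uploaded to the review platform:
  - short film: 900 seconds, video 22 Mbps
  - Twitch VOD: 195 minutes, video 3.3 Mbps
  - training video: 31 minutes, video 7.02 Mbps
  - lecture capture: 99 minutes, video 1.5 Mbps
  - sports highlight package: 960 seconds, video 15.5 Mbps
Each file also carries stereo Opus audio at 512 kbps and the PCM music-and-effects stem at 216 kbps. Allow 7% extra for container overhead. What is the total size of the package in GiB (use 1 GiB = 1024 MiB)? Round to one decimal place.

Audio total: 512 + 216 = 728 kbps = 0.728 Mbps.
short film: 22.728 Mbps × 900 s × 1.07 = 21887.1 Mb
Twitch VOD: 4.028 Mbps × 11700 s × 1.07 = 50426.5 Mb
training video: 7.748 Mbps × 1860 s × 1.07 = 15420.1 Mb
lecture capture: 2.228 Mbps × 5940 s × 1.07 = 14160.7 Mb
sports highlight package: 16.228 Mbps × 960 s × 1.07 = 16669.4 Mb
Total: 118563.8 Mb = 14820.5 MB.
= 13.80 GiB.

13.8 GiB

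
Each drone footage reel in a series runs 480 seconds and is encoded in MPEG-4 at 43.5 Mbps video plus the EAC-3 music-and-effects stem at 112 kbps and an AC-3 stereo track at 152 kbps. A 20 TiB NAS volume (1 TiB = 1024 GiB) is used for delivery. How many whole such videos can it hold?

8374

Audio total: 112 + 152 = 264 kbps = 0.264 Mbps.
Total bitrate: 43.764 Mbps.
Per item: 43.764 Mbps × 480 s = 21,007 Mb = 2,626 MB.
Capacity: 20 TiB = 175,921,860 Mb; 8374.55 items → 8374 complete.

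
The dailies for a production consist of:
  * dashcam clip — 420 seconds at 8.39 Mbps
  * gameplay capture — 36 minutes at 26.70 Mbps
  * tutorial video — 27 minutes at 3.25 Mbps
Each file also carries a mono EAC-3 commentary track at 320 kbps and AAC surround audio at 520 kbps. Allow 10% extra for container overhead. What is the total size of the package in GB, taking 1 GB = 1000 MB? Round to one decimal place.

Audio total: 320 + 520 = 840 kbps = 0.840 Mbps.
dashcam clip: 9.230 Mbps × 420 s × 1.10 = 4264.3 Mb
gameplay capture: 27.540 Mbps × 2160 s × 1.10 = 65435.0 Mb
tutorial video: 4.090 Mbps × 1620 s × 1.10 = 7288.4 Mb
Total: 76987.7 Mb = 9623.5 MB.
= 9.623 GB.

9.6 GB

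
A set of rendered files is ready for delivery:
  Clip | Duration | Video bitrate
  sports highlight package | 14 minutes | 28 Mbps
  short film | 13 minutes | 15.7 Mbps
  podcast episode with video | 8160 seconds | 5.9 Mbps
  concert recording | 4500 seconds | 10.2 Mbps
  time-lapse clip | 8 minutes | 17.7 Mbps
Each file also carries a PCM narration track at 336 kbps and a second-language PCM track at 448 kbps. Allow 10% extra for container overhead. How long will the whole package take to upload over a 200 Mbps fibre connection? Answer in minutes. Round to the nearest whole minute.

Audio total: 336 + 448 = 784 kbps = 0.784 Mbps.
sports highlight package: 28.784 Mbps × 840 s × 1.10 = 26596.4 Mb
short film: 16.484 Mbps × 780 s × 1.10 = 14143.3 Mb
podcast episode with video: 6.684 Mbps × 8160 s × 1.10 = 59995.6 Mb
concert recording: 10.984 Mbps × 4500 s × 1.10 = 54370.8 Mb
time-lapse clip: 18.484 Mbps × 480 s × 1.10 = 9759.6 Mb
Total: 164865.6 Mb = 20608.2 MB.
At 200 Mbps: 164865.6 / 200 = 824 s ≈ 13.7 minutes.

14 minutes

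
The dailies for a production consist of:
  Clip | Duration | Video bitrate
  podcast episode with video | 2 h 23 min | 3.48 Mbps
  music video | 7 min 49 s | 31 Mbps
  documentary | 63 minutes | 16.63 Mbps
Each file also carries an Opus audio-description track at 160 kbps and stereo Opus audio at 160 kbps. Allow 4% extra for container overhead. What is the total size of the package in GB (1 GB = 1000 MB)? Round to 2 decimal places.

Audio total: 160 + 160 = 320 kbps = 0.320 Mbps.
podcast episode with video: 3.800 Mbps × 8580 s × 1.04 = 33908.2 Mb
music video: 31.320 Mbps × 469 s × 1.04 = 15276.6 Mb
documentary: 16.950 Mbps × 3780 s × 1.04 = 66633.8 Mb
Total: 115818.6 Mb = 14477.3 MB.
= 14.48 GB.

14.48 GB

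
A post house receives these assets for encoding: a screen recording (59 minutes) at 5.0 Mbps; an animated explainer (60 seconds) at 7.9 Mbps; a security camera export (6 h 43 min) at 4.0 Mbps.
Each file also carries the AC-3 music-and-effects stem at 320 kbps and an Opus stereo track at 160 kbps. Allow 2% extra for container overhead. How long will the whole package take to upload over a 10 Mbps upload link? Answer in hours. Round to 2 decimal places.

Audio total: 320 + 160 = 480 kbps = 0.480 Mbps.
screen recording: 5.480 Mbps × 3540 s × 1.02 = 19787.2 Mb
animated explainer: 8.380 Mbps × 60 s × 1.02 = 512.9 Mb
security camera export: 4.480 Mbps × 24180 s × 1.02 = 110492.9 Mb
Total: 130793.0 Mb = 16349.1 MB.
At 10 Mbps: 130793.0 / 10 = 13079 s ≈ 3.63 hours.

3.63 hours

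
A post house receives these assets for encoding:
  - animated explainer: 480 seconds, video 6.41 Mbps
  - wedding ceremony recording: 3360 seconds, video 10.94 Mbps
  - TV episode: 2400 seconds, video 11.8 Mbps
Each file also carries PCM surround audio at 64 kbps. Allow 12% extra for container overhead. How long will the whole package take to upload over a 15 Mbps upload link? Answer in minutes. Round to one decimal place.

85.3 minutes

Audio: 64 kbps = 0.064 Mbps.
animated explainer: 6.474 Mbps × 480 s × 1.12 = 3480.4 Mb
wedding ceremony recording: 11.004 Mbps × 3360 s × 1.12 = 41410.3 Mb
TV episode: 11.864 Mbps × 2400 s × 1.12 = 31890.4 Mb
Total: 76781.1 Mb = 9597.6 MB.
At 15 Mbps: 76781.1 / 15 = 5119 s ≈ 85.3 minutes.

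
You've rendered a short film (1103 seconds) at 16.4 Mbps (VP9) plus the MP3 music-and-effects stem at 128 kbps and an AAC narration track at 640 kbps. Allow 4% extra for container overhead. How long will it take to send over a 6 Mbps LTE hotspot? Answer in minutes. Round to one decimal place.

54.7 minutes

Audio total: 128 + 640 = 768 kbps = 0.768 Mbps.
Total bitrate: 17.168 Mbps.
File: 17.168 Mbps × 1103 s = 18936.3 Mb.
With 4% container overhead: ×1.04. → 19693.8 Mb.
At 6 Mbps: 19693.8 / 6 = 3282.3 s ≈ 54.7 minutes.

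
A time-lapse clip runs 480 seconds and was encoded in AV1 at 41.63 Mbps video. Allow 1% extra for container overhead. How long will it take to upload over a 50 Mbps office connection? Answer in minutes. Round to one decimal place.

File: 41.630 Mbps × 480 s = 19982.4 Mb.
With 1% container overhead: ×1.01. → 20182.2 Mb.
At 50 Mbps: 20182.2 / 50 = 403.6 s ≈ 6.73 minutes.

6.7 minutes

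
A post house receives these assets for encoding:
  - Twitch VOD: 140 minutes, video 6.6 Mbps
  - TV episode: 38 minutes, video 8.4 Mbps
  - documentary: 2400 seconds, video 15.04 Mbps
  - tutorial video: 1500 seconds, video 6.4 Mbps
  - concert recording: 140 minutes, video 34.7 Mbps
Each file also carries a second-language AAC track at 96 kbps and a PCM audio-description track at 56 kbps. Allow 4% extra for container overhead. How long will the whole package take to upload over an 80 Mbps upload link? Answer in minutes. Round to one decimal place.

90.0 minutes

Audio total: 96 + 56 = 152 kbps = 0.152 Mbps.
Twitch VOD: 6.752 Mbps × 8400 s × 1.04 = 58985.5 Mb
TV episode: 8.552 Mbps × 2280 s × 1.04 = 20278.5 Mb
documentary: 15.192 Mbps × 2400 s × 1.04 = 37919.2 Mb
tutorial video: 6.552 Mbps × 1500 s × 1.04 = 10221.1 Mb
concert recording: 34.852 Mbps × 8400 s × 1.04 = 304467.1 Mb
Total: 431871.4 Mb = 53983.9 MB.
At 80 Mbps: 431871.4 / 80 = 5398 s ≈ 90 minutes.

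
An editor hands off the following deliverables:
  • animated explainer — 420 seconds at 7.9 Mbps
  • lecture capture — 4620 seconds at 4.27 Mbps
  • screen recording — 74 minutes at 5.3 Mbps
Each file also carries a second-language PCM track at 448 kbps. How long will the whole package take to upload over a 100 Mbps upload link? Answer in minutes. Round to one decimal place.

Audio: 448 kbps = 0.448 Mbps.
animated explainer: 8.348 Mbps × 420 s = 3506.2 Mb
lecture capture: 4.718 Mbps × 4620 s = 21797.2 Mb
screen recording: 5.748 Mbps × 4440 s = 25521.1 Mb
Total: 50824.4 Mb = 6353.1 MB.
At 100 Mbps: 50824.4 / 100 = 508 s ≈ 8.47 minutes.

8.5 minutes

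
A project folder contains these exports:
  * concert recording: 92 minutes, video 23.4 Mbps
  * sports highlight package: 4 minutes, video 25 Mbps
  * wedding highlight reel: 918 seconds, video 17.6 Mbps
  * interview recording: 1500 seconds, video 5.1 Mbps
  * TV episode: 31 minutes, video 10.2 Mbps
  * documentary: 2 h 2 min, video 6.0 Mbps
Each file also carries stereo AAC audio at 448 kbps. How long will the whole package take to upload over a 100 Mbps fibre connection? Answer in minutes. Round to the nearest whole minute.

Audio: 448 kbps = 0.448 Mbps.
concert recording: 23.848 Mbps × 5520 s = 131641.0 Mb
sports highlight package: 25.448 Mbps × 240 s = 6107.5 Mb
wedding highlight reel: 18.048 Mbps × 918 s = 16568.1 Mb
interview recording: 5.548 Mbps × 1500 s = 8322.0 Mb
TV episode: 10.648 Mbps × 1860 s = 19805.3 Mb
documentary: 6.448 Mbps × 7320 s = 47199.4 Mb
Total: 229643.2 Mb = 28705.4 MB.
At 100 Mbps: 229643.2 / 100 = 2296 s ≈ 38.3 minutes.

38 minutes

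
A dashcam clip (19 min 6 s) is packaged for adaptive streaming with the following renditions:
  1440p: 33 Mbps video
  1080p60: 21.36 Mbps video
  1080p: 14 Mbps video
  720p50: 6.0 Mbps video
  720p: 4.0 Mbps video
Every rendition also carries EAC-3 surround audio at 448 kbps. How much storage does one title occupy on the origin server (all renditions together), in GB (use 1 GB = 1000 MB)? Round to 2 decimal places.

11.55 GB

19 min 6 s = 1146 s
Audio: 448 kbps = 0.448 Mbps.
Sum of rendition bitrates: (33+0.448) + (21.36+0.448) + (14+0.448) + (6.0+0.448) + (4.0+0.448) = 80.600 Mbps.
× 1146 s = 92,368 Mb = 11,546 MB = 11.55 GB.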